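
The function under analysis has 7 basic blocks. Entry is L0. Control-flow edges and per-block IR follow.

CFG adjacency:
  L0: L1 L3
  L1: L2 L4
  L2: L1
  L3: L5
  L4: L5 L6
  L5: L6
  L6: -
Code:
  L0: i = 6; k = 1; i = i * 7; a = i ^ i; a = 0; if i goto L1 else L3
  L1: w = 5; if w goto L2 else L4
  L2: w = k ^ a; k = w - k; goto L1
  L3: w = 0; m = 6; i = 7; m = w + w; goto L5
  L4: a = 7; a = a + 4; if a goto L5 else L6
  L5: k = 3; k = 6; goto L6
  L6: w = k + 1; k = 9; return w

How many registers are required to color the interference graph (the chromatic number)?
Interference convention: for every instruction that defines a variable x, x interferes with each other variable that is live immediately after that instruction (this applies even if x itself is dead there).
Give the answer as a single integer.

Block summaries:
  L0: {a,i,k} / ∅
  L1: {w} / ∅
  L2: {k,w} / {a,k}
  L3: {i,m,w} / ∅
  L4: {a} / ∅
  L5: {k} / ∅
  L6: {k,w} / {k}

Backward fixpoint:
  L0: in=∅ out={a,k}
  L1: in={a,k} out={a,k}
  L2: in={a,k} out={a,k}
  L3: in=∅ out=∅
  L4: in={k} out={k}
  L5: in=∅ out={k}
  L6: in={k} out=∅

Conflict graph:
  a — {i,k,w}
  i — {a,k,w}
  k — {a,i,w}
  m — {w}
  w — {a,i,k,m}

Registers:
  clique {a,i,k,w} ⇒ need ≥ 4
  assign a→r1 i→r2 k→r3 m→r1 w→r0 — no edge inside a register ⇒ χ ≤ 4
  χ = 4

Answer: 4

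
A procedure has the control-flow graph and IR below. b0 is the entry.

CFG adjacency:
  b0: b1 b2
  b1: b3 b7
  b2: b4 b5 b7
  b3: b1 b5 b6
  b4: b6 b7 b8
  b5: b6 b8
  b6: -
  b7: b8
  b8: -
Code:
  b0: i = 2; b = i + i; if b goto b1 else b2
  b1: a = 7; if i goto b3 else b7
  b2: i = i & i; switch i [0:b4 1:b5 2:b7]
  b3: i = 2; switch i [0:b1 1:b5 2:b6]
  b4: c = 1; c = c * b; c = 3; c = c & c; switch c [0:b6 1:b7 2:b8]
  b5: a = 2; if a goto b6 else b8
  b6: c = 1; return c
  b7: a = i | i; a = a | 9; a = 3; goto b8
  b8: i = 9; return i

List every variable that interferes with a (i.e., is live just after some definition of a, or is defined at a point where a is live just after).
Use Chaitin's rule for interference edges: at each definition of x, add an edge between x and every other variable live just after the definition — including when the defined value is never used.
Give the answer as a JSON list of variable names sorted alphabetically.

Per-block:
  b0: {b,i} / ∅
  b1: {a} / {i}
  b2: {i} / {i}
  b3: {i} / ∅
  b4: {c} / {b}
  b5: {a} / ∅
  b6: {c} / ∅
  b7: {a} / {i}
  b8: {i} / ∅

Liveness:
  b0: in=∅ out={b,i}
  b1: in={i} out={i}
  b2: in={b,i} out={b,i}
  b3: in=∅ out={i}
  b4: in={b,i} out={i}
  b5: in=∅ out=∅
  b6: in=∅ out=∅
  b7: in={i} out=∅
  b8: in=∅ out=∅

Interference:
  a↔{i}
  b↔{c,i}
  c↔{b,i}
  i↔{a,b,c}

N(a) = ["i"]

Answer: ["i"]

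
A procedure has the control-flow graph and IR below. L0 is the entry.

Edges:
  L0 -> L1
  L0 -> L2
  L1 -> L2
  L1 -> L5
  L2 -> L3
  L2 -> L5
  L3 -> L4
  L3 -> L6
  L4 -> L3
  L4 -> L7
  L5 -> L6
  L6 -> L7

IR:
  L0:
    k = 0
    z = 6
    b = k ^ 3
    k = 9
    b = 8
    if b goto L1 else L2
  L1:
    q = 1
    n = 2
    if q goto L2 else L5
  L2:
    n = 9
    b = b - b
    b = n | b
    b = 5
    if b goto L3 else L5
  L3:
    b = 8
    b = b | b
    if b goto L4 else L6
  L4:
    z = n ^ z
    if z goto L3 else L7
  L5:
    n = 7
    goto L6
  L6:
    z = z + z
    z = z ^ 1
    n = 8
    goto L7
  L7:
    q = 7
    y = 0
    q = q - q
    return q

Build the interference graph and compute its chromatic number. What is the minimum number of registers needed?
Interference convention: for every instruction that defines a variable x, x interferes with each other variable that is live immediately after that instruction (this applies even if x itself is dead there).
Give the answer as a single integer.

Per-block:
  L0: def={b,k,z} ue=∅
  L1: def={n,q} ue=∅
  L2: def={b,n} ue={b}
  L3: def={b} ue=∅
  L4: def={z} ue={n,z}
  L5: def={n} ue=∅
  L6: def={n,z} ue={z}
  L7: def={q,y} ue=∅

Backward fixpoint:
  L0: in=∅ out={b,z}
  L1: in={b,z} out={b,z}
  L2: in={b,z} out={n,z}
  L3: in={n,z} out={n,z}
  L4: in={n,z} out={n,z}
  L5: in={z} out={z}
  L6: in={z} out=∅
  L7: in=∅ out=∅

Conflict graph:
  b — {n,q,z}
  k — {z}
  n — {b,q,z}
  q — {b,n,y,z}
  y — {q}
  z — {b,k,n,q}

Colouring:
  lower bound: {b,n,q,z} mutually conflict ⇒ χ ≥ 4
  assign b→c2 k→c0 n→c3 q→c0 y→c1 z→c1 — no edge inside a register ⇒ χ ≤ 4
  χ = 4

Answer: 4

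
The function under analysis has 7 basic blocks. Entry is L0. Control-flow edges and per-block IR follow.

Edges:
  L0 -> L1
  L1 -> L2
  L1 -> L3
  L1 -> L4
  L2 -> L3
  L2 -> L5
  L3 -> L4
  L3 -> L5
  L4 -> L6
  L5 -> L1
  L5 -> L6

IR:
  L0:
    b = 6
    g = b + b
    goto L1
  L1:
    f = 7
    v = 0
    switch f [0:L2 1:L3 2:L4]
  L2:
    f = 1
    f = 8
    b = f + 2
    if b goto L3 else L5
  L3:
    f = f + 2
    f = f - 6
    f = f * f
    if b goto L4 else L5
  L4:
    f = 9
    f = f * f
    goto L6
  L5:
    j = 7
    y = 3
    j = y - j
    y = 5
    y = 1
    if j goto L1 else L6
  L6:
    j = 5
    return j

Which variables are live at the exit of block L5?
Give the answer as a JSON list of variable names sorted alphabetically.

def/use:
  L0: def={b,g} ue=∅
  L1: def={f,v} ue=∅
  L2: def={b,f} ue=∅
  L3: def={f} ue={b,f}
  L4: def={f} ue=∅
  L5: def={j,y} ue=∅
  L6: def={j} ue=∅

Live sets:
  L0: in=∅ out={b}
  L1: in={b} out={b,f}
  L2: in=∅ out={b,f}
  L3: in={b,f} out={b}
  L4: in=∅ out=∅
  L5: in={b} out={b}
  L6: in=∅ out=∅

live-out(L5) = ["b"]

Answer: ["b"]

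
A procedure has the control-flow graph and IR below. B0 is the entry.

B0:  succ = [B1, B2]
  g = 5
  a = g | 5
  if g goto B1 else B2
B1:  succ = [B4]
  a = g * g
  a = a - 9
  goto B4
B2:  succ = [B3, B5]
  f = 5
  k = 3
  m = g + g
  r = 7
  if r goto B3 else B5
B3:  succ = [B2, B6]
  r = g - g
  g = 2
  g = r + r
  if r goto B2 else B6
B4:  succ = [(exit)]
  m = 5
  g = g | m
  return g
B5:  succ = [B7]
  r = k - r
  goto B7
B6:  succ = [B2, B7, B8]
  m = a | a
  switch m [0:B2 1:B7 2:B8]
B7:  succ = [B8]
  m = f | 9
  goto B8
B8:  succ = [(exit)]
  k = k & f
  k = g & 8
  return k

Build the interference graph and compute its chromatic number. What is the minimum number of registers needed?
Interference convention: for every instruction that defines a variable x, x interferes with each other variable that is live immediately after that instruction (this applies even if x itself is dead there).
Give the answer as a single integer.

Answer: 5

Working:
Per-block:
  B0 def {a,g} use ∅
  B1 def {a} use {g}
  B2 def {f,k,m,r} use {g}
  B3 def {g,r} use {g}
  B4 def {g,m} use {g}
  B5 def {r} use {k,r}
  B6 def {m} use {a}
  B7 def {m} use {f}
  B8 def {k} use {f,g,k}

Backward fixpoint:
  B0: in=∅ out={a,g}
  B1: in={g} out={g}
  B2: in={a,g} out={a,f,g,k,r}
  B3: in={a,f,g,k} out={a,f,g,k}
  B4: in={g} out=∅
  B5: in={f,g,k,r} out={f,g,k}
  B6: in={a,f,g,k} out={a,f,g,k}
  B7: in={f,g,k} out={f,g,k}
  B8: in={f,g,k} out=∅

Interfere edges:
  a↔{f,g,k,m,r}
  f↔{a,g,k,m,r}
  g↔{a,f,k,m,r}
  k↔{a,f,g,m,r}
  m↔{a,f,g,k}
  r↔{a,f,g,k}

Chromatic number:
  clique {a,f,g,k,m} ⇒ need ≥ 5
  5-colouring: R0={a}  R1={f}  R2={g}  R3={k}  R4={m,r}
  χ = 5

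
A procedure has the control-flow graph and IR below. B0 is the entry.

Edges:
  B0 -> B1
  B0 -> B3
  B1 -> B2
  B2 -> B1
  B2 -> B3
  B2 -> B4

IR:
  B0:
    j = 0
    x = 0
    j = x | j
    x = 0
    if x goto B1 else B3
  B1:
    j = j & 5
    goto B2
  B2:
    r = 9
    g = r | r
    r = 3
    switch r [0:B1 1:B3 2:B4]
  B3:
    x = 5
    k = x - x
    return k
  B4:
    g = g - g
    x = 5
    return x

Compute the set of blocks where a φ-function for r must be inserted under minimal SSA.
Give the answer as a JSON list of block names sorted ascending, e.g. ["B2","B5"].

idom tree: B1←B0 B2←B1 B3←B0 B4←B2
Dom at joins:
  B1: preds {B0,B2}: {B0} ∩ {B0,B1,B2} = {B0}; idom=B0
  B3: preds {B0,B2}: {B0} ∩ {B0,B1,B2} = {B0}; idom=B0

DF derivation:
  B1←B0: walk · to B0
  B1←B2: walk B2→B1 to B0
  B3←B0: walk · to B0
  B3←B2: walk B2→B1 to B0
  DF(B0)=∅
  DF(B1)={B1,B3}
  DF(B2)={B1,B3}
  DF(B3)=∅
  DF(B4)=∅

φ for r: defs {B2}
  DF⁺ = {B1,B3}

Answer: ["B1", "B3"]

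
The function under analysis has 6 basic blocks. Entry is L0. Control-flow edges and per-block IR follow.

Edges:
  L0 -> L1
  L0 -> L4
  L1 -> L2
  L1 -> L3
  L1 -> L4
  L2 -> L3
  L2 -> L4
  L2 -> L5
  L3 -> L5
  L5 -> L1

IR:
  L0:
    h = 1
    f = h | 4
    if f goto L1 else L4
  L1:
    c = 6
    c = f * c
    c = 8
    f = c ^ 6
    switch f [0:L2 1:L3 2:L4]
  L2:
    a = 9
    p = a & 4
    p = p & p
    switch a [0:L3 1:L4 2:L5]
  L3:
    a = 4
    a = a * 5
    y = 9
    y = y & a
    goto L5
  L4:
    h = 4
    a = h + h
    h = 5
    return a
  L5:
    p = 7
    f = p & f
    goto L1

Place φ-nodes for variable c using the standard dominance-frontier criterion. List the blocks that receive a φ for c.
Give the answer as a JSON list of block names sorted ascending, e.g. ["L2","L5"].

idom tree: L1←L0 L2←L1 L3←L1 L4←L0 L5←L1
Dom∩ at merges:
  L1: preds {L0,L5}: {L0} ∩ {L0,L1,L5} = {L0}; idom=L0
  L3: preds {L1,L2}: {L0,L1} ∩ {L0,L1,L2} = {L0,L1}; idom=L1
  L4: preds {L0,L1,L2}: {L0} ∩ {L0,L1} ∩ {L0,L1,L2} = {L0}; idom=L0
  L5: preds {L2,L3}: {L0,L1,L2} ∩ {L0,L1,L3} = {L0,L1}; idom=L1

DF derivation:
  L1←L0: walk · to L0
  L1←L5: walk L5→L1 to L0
  L3←L1: walk · to L1
  L3←L2: walk L2 to L1
  L4←L0: walk · to L0
  L4←L1: walk L1 to L0
  L4←L2: walk L2→L1 to L0
  L5←L2: walk L2 to L1
  L5←L3: walk L3 to L1
  L0 → ∅
  L1 → {L1,L4}
  L2 → {L3,L4,L5}
  L3 → {L5}
  L4 → ∅
  L5 → {L1}

φ for c: defs {L1}
  DF⁺ = {L1,L4}

Answer: ["L1", "L4"]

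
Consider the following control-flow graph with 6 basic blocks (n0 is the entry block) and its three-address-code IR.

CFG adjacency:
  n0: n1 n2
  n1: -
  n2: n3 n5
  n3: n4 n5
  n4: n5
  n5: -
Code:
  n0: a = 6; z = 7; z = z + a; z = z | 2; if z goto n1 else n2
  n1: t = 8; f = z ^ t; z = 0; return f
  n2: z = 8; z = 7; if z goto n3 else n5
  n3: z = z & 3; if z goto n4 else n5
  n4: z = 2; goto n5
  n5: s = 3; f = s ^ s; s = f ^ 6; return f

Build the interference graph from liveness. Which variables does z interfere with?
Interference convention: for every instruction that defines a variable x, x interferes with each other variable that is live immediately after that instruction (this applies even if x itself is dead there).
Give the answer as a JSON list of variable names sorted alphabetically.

Answer: ["a", "f", "t"]

Analysis:
Block summaries:
  n0 def {a,z} use ∅
  n1 def {f,t,z} use {z}
  n2 def {z} use ∅
  n3 def {z} use {z}
  n4 def {z} use ∅
  n5 def {f,s} use ∅

Backward fixpoint:
  n0 li=∅ lo={z}
  n1 li={z} lo=∅
  n2 li=∅ lo={z}
  n3 li={z} lo=∅
  n4 li=∅ lo=∅
  n5 li=∅ lo=∅

Interfere edges:
  a: {z}
  f: {s,z}
  s: {f}
  t: {z}
  z: {a,f,t}

N(z) = ["a", "f", "t"]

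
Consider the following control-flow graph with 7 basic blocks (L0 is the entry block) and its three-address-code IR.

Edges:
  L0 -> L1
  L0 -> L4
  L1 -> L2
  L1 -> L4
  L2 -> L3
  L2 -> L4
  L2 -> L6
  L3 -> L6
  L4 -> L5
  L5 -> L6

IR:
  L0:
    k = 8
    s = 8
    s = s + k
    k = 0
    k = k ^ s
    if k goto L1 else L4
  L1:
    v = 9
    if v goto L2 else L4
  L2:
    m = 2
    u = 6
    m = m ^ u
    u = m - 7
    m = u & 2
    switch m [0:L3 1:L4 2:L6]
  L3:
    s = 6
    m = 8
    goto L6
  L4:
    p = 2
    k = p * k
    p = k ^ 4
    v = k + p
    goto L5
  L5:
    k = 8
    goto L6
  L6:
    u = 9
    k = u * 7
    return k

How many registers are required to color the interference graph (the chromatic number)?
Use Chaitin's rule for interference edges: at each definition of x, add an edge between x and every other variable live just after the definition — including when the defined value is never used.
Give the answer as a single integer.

def/use:
  L0: {k,s} / ∅
  L1: {v} / ∅
  L2: {m,u} / ∅
  L3: {m,s} / ∅
  L4: {k,p,v} / {k}
  L5: {k} / ∅
  L6: {k,u} / ∅

Live sets:
  live L0: ∅→{k}
  live L1: {k}→{k}
  live L2: {k}→{k}
  live L3: ∅→∅
  live L4: {k}→∅
  live L5: ∅→∅
  live L6: ∅→∅

Interference:
  k↔{m,p,s,u,v}
  m↔{k,u}
  p↔{k}
  s↔{k}
  u↔{k,m}
  v↔{k}

Registers:
  {k,m,u} pairwise interfere (3-clique) ⇒ χ ≥ 3
  3-colouring: r0={k}  r1={m,p,s,v}  r2={u}
  χ = 3

Answer: 3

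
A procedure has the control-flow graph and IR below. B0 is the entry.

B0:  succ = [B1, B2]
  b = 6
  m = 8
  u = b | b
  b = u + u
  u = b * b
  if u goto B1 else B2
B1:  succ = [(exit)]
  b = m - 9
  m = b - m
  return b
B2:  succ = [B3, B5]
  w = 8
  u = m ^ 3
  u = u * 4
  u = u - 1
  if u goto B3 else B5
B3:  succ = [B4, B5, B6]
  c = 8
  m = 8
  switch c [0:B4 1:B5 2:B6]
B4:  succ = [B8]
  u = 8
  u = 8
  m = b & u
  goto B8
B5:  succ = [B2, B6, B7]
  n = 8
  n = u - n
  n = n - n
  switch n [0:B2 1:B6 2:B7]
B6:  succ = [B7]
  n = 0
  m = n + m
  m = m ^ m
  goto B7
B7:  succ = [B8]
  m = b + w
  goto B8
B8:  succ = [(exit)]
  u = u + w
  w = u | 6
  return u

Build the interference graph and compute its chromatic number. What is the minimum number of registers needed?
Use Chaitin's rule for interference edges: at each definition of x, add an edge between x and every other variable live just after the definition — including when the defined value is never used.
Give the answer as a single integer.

def/use:
  B0: def={b,m,u} ue=∅
  B1: def={b,m} ue={m}
  B2: def={u,w} ue={m}
  B3: def={c,m} ue=∅
  B4: def={m,u} ue={b}
  B5: def={n} ue={u}
  B6: def={m,n} ue={m}
  B7: def={m} ue={b,w}
  B8: def={u,w} ue={u,w}

Backward fixpoint:
  B0: in=∅ out={b,m}
  B1: in={m} out=∅
  B2: in={b,m} out={b,m,u,w}
  B3: in={b,u,w} out={b,m,u,w}
  B4: in={b,w} out={u,w}
  B5: in={b,m,u,w} out={b,m,u,w}
  B6: in={b,m,u,w} out={b,u,w}
  B7: in={b,u,w} out={u,w}
  B8: in={u,w} out=∅

Interfere edges:
  b: {c,m,n,u,w}
  c: {b,m,u,w}
  m: {b,c,n,u,w}
  n: {b,m,u,w}
  u: {b,c,m,n,w}
  w: {b,c,m,n,u}

Colouring:
  lower bound: {b,c,m,u,w} mutually conflict ⇒ χ ≥ 5
  5-colouring: c0={b}  c1={m}  c2={u}  c3={w}  c4={c,n}
  χ = 5

Answer: 5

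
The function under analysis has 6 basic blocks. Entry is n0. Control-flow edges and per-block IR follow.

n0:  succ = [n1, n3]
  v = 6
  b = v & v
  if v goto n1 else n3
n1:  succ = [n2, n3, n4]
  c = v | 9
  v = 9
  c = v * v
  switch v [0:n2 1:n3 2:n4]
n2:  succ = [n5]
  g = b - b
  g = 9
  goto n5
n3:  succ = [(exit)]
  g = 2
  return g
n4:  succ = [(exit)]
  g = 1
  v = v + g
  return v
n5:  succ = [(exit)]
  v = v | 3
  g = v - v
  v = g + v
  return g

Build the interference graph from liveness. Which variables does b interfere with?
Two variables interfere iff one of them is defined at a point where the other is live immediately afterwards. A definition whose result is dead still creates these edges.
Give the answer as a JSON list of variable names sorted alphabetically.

Answer: ["c", "v"]

Derivation:
Per-block:
  n0: {b,v} / ∅
  n1: {c,v} / {v}
  n2: {g} / {b}
  n3: {g} / ∅
  n4: {g,v} / {v}
  n5: {g,v} / {v}

Live sets:
  live n0: ∅→{b,v}
  live n1: {b,v}→{b,v}
  live n2: {b,v}→{v}
  live n3: ∅→∅
  live n4: {v}→∅
  live n5: {v}→∅

Conflict graph:
  b: {c,v}
  c: {b,v}
  g: {v}
  v: {b,c,g}

N(b) = ["c", "v"]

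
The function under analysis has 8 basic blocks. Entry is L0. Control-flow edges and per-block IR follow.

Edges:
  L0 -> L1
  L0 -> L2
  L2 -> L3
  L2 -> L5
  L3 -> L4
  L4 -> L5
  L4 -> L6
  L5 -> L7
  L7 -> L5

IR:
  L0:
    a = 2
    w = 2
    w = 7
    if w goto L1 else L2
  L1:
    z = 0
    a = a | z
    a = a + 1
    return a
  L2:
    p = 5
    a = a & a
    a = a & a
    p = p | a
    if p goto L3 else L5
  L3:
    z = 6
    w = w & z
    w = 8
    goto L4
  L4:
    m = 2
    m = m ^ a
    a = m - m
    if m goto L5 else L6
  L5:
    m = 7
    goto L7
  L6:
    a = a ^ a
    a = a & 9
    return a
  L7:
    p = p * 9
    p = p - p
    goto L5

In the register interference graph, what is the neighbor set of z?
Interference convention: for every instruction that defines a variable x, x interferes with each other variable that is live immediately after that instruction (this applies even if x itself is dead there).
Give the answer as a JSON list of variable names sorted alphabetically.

Answer: ["a", "p", "w"]

Working:
def/use:
  L0: {a,w} / ∅
  L1: {a,z} / {a}
  L2: {a,p} / {a}
  L3: {w,z} / {w}
  L4: {a,m} / {a}
  L5: {m} / ∅
  L6: {a} / {a}
  L7: {p} / {p}

Liveness:
  L0: in=∅ out={a,w}
  L1: in={a} out=∅
  L2: in={a,w} out={a,p,w}
  L3: in={a,p,w} out={a,p}
  L4: in={a,p} out={a,p}
  L5: in={p} out={p}
  L6: in={a} out=∅
  L7: in={p} out={p}

Conflict graph:
  a — {m,p,w,z}
  m — {a,p}
  p — {a,m,w,z}
  w — {a,p,z}
  z — {a,p,w}

N(z) = ["a", "p", "w"]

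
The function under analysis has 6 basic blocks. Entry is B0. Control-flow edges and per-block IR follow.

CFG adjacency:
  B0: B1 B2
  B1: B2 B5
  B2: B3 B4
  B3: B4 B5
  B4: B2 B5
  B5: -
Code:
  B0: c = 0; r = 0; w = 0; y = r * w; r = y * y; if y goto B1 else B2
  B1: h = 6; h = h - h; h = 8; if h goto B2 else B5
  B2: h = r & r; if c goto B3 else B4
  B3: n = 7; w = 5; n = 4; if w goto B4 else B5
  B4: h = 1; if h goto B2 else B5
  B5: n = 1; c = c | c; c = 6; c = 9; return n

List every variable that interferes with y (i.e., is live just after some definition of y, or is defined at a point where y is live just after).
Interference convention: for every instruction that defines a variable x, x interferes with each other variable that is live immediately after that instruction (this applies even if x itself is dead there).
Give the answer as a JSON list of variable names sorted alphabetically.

Per-block:
  B0 def {c,r,w,y} use ∅
  B1 def {h} use ∅
  B2 def {h} use {c,r}
  B3 def {n,w} use ∅
  B4 def {h} use ∅
  B5 def {c,n} use {c}

Liveness:
  B0 li=∅ lo={c,r}
  B1 li={c,r} lo={c,r}
  B2 li={c,r} lo={c,r}
  B3 li={c,r} lo={c,r}
  B4 li={c,r} lo={c,r}
  B5 li={c} lo=∅

Interfere edges:
  c↔{h,n,r,w,y}
  h↔{c,r}
  n↔{c,r,w}
  r↔{c,h,n,w,y}
  w↔{c,n,r}
  y↔{c,r}

N(y) = ["c", "r"]

Answer: ["c", "r"]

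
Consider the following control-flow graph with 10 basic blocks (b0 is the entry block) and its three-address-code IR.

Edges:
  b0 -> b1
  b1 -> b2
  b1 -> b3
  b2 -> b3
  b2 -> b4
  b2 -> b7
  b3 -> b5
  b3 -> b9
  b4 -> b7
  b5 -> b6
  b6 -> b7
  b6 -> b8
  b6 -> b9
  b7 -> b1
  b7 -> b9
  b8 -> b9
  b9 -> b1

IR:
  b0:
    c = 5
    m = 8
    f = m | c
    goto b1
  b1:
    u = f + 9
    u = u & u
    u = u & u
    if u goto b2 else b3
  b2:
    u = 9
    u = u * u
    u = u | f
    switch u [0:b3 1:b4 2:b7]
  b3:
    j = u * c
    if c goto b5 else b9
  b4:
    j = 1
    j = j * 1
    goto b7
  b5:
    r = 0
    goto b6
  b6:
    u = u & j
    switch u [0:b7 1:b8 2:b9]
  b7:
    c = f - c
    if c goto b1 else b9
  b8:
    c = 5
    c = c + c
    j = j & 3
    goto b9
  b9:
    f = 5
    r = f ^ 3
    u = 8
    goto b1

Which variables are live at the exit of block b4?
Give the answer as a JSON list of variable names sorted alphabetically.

Answer: ["c", "f"]

Derivation:
def/use:
  b0: def={c,f,m} ue=∅
  b1: def={u} ue={f}
  b2: def={u} ue={f}
  b3: def={j} ue={c,u}
  b4: def={j} ue=∅
  b5: def={r} ue=∅
  b6: def={u} ue={j,u}
  b7: def={c} ue={c,f}
  b8: def={c,j} ue={j}
  b9: def={f,r,u} ue=∅

Live sets:
  live b0: ∅→{c,f}
  live b1: {c,f}→{c,f,u}
  live b2: {c,f}→{c,f,u}
  live b3: {c,f,u}→{c,f,j,u}
  live b4: {c,f}→{c,f}
  live b5: {c,f,j,u}→{c,f,j,u}
  live b6: {c,f,j,u}→{c,f,j}
  live b7: {c,f}→{c,f}
  live b8: {j}→{c}
  live b9: {c}→{c,f}

live-out(b4) = ["c", "f"]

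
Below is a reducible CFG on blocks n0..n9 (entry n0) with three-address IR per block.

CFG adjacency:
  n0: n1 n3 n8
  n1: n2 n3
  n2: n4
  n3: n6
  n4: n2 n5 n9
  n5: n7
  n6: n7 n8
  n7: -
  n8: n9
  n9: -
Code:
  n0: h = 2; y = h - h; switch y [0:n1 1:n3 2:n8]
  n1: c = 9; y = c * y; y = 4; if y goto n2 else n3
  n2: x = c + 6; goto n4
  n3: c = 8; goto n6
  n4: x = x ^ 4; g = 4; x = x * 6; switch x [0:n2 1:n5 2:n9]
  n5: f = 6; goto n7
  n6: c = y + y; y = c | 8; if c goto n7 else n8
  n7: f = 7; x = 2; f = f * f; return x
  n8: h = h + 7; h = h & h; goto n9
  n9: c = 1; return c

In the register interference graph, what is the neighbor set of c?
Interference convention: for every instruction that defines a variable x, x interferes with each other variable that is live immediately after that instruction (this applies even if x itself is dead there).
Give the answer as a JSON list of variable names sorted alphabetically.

def/use:
  n0 def {h,y} use ∅
  n1 def {c,y} use {y}
  n2 def {x} use {c}
  n3 def {c} use ∅
  n4 def {g,x} use {x}
  n5 def {f} use ∅
  n6 def {c,y} use {y}
  n7 def {f,x} use ∅
  n8 def {h} use {h}
  n9 def {c} use ∅

Live sets:
  n0 li=∅ lo={h,y}
  n1 li={h,y} lo={c,h,y}
  n2 li={c} lo={c,x}
  n3 li={h,y} lo={h,y}
  n4 li={c,x} lo={c}
  n5 li=∅ lo=∅
  n6 li={h,y} lo={h}
  n7 li=∅ lo=∅
  n8 li={h} lo=∅
  n9 li=∅ lo=∅

Conflict graph:
  c: {g,h,x,y}
  f: {x}
  g: {c,x}
  h: {c,y}
  x: {c,f,g}
  y: {c,h}

N(c) = ["g", "h", "x", "y"]

Answer: ["g", "h", "x", "y"]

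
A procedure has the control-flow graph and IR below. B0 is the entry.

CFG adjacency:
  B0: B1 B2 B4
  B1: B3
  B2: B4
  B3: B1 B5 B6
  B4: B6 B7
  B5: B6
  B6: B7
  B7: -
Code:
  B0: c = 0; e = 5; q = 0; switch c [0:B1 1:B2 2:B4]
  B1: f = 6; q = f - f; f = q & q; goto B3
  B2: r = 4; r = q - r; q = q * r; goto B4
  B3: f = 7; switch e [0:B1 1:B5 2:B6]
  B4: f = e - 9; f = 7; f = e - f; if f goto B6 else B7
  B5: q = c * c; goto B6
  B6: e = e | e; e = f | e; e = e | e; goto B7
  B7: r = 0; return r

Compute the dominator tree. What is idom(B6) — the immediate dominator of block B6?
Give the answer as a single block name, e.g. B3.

idom tree: B1←B0 B2←B0 B3←B1 B4←B0 B5←B3 B6←B0 B7←B0
Join-block Dom:
  B1: preds {B0,B3}: {B0} ∩ {B0,B1,B3} = {B0}; idom=B0
  B4: preds {B0,B2}: {B0} ∩ {B0,B2} = {B0}; idom=B0
  B6: preds {B3,B4,B5}: {B0,B1,B3} ∩ {B0,B4} ∩ {B0,B1,B3,B5} = {B0}; idom=B0
  B7: preds {B4,B6}: {B0,B4} ∩ {B0,B6} = {B0}; idom=B0

idom(B6) = B0

Answer: B0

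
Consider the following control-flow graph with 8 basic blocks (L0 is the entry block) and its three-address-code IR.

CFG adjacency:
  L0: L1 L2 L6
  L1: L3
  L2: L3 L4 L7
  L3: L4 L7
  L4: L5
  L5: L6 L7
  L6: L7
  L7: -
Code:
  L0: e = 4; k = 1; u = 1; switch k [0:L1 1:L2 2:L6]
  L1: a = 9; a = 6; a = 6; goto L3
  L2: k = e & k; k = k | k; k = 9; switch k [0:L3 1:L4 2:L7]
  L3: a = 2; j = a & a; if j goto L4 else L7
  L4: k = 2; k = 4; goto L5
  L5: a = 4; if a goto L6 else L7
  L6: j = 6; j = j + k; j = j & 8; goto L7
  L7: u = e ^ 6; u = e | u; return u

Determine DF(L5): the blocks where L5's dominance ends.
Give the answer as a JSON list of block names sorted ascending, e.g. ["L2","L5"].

Answer: ["L6", "L7"]

Working:
idom tree: L1←L0 L2←L0 L3←L0 L4←L0 L5←L4 L6←L0 L7←L0
Dom at joins:
  L3: preds {L1,L2}: {L0,L1} ∩ {L0,L2} = {L0}; idom=L0
  L4: preds {L2,L3}: {L0,L2} ∩ {L0,L3} = {L0}; idom=L0
  L6: preds {L0,L5}: {L0} ∩ {L0,L4,L5} = {L0}; idom=L0
  L7: preds {L2,L3,L5,L6}: {L0,L2} ∩ {L0,L3} ∩ {L0,L4,L5} ∩ {L0,L6} = {L0}; idom=L0

Frontier:
  L3←L1: walk L1 to L0
  L3←L2: walk L2 to L0
  L4←L2: walk L2 to L0
  L4←L3: walk L3 to L0
  L6←L0: walk · to L0
  L6←L5: walk L5→L4 to L0
  L7←L2: walk L2 to L0
  L7←L3: walk L3 to L0
  L7←L5: walk L5→L4 to L0
  L7←L6: walk L6 to L0
  L0: DF=∅
  L1: DF={L3}
  L2: DF={L3,L4,L7}
  L3: DF={L4,L7}
  L4: DF={L6,L7}
  L5: DF={L6,L7}
  L6: DF={L7}
  L7: DF=∅

DF(L5) = ["L6", "L7"]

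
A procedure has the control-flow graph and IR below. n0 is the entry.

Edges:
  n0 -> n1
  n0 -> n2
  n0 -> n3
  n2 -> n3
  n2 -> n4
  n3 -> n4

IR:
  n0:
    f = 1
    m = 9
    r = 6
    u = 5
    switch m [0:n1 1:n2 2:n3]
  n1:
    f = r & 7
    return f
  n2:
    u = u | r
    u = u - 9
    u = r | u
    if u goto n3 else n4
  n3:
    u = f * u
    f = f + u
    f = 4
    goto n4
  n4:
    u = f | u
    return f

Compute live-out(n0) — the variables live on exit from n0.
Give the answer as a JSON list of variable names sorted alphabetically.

Per-block:
  n0: {f,m,r,u} / ∅
  n1: {f} / {r}
  n2: {u} / {r,u}
  n3: {f,u} / {f,u}
  n4: {u} / {f,u}

Backward fixpoint:
  n0 li=∅ lo={f,r,u}
  n1 li={r} lo=∅
  n2 li={f,r,u} lo={f,u}
  n3 li={f,u} lo={f,u}
  n4 li={f,u} lo=∅

live-out(n0) = ["f", "r", "u"]

Answer: ["f", "r", "u"]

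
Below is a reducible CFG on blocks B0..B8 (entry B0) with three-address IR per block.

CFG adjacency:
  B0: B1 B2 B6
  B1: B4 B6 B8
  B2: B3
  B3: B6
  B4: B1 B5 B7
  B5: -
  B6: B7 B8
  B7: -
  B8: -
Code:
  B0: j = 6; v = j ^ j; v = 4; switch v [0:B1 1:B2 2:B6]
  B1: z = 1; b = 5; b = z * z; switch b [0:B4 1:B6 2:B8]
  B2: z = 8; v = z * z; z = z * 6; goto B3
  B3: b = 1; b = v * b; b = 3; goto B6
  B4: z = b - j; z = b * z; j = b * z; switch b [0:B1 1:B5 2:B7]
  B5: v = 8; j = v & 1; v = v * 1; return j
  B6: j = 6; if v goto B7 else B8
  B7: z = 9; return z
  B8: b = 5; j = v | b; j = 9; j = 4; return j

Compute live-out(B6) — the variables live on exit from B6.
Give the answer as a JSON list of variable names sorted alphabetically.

def/use:
  B0 def {j,v} use ∅
  B1 def {b,z} use ∅
  B2 def {v,z} use ∅
  B3 def {b} use {v}
  B4 def {j,z} use {b,j}
  B5 def {j,v} use ∅
  B6 def {j} use {v}
  B7 def {z} use ∅
  B8 def {b,j} use {v}

Live sets:
  B0 li=∅ lo={j,v}
  B1 li={j,v} lo={b,j,v}
  B2 li=∅ lo={v}
  B3 li={v} lo={v}
  B4 li={b,j,v} lo={j,v}
  B5 li=∅ lo=∅
  B6 li={v} lo={v}
  B7 li=∅ lo=∅
  B8 li={v} lo=∅

live-out(B6) = ["v"]

Answer: ["v"]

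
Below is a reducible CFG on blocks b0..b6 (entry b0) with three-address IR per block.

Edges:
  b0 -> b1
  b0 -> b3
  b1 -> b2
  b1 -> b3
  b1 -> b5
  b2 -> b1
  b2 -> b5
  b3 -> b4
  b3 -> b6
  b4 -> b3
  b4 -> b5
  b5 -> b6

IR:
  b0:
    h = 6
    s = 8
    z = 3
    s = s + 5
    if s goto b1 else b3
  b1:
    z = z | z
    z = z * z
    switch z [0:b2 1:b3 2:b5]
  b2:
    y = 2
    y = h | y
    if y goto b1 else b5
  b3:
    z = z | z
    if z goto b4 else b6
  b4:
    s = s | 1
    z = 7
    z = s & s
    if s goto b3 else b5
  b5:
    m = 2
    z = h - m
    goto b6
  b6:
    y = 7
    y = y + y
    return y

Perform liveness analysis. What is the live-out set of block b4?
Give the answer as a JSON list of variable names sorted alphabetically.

def/use:
  b0: def={h,s,z} ue=∅
  b1: def={z} ue={z}
  b2: def={y} ue={h}
  b3: def={z} ue={z}
  b4: def={s,z} ue={s}
  b5: def={m,z} ue={h}
  b6: def={y} ue=∅

Liveness:
  b0 li=∅ lo={h,s,z}
  b1 li={h,s,z} lo={h,s,z}
  b2 li={h,s,z} lo={h,s,z}
  b3 li={h,s,z} lo={h,s}
  b4 li={h,s} lo={h,s,z}
  b5 li={h} lo=∅
  b6 li=∅ lo=∅

live-out(b4) = ["h", "s", "z"]

Answer: ["h", "s", "z"]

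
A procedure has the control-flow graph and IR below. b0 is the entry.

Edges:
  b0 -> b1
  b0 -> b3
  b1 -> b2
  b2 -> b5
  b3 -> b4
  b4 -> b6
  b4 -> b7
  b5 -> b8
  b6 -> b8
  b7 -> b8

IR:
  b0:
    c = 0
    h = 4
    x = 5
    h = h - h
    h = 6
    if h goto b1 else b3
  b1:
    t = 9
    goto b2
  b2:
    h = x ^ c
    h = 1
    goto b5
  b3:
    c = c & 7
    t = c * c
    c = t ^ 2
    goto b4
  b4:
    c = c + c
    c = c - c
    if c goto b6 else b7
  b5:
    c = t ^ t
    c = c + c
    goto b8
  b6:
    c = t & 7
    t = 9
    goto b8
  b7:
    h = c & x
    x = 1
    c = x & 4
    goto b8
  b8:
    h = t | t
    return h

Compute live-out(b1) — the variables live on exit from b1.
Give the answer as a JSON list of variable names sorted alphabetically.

Answer: ["c", "t", "x"]

Derivation:
Per-block:
  b0: {c,h,x} / ∅
  b1: {t} / ∅
  b2: {h} / {c,x}
  b3: {c,t} / {c}
  b4: {c} / {c}
  b5: {c} / {t}
  b6: {c,t} / {t}
  b7: {c,h,x} / {c,x}
  b8: {h} / {t}

Backward fixpoint:
  live b0: ∅→{c,x}
  live b1: {c,x}→{c,t,x}
  live b2: {c,t,x}→{t}
  live b3: {c,x}→{c,t,x}
  live b4: {c,t,x}→{c,t,x}
  live b5: {t}→{t}
  live b6: {t}→{t}
  live b7: {c,t,x}→{t}
  live b8: {t}→∅

live-out(b1) = ["c", "t", "x"]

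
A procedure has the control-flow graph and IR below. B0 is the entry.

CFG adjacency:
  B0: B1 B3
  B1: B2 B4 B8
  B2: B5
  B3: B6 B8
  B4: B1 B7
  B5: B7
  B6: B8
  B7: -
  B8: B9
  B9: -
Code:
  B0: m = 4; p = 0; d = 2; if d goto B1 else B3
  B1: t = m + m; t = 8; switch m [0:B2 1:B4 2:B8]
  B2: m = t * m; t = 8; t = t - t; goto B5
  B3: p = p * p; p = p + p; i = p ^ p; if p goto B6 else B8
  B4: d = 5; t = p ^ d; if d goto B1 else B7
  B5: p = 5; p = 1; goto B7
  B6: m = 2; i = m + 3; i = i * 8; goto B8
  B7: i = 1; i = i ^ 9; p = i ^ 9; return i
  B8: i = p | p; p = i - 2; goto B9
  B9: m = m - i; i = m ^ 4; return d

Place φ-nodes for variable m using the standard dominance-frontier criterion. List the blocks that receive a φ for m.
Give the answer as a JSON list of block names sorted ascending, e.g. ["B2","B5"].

idom tree: B1←B0 B2←B1 B3←B0 B4←B1 B5←B2 B6←B3 B7←B1 B8←B0 B9←B8
Join-block Dom:
  B1: preds {B0,B4}: {B0} ∩ {B0,B1,B4} = {B0}; idom=B0
  B7: preds {B4,B5}: {B0,B1,B4} ∩ {B0,B1,B2,B5} = {B0,B1}; idom=B1
  B8: preds {B1,B3,B6}: {B0,B1} ∩ {B0,B3} ∩ {B0,B3,B6} = {B0}; idom=B0

DF derivation:
  join B1 pred B0: · stop@B0
  join B1 pred B4: B4→B1 stop@B0
  join B7 pred B4: B4 stop@B1
  join B7 pred B5: B5→B2 stop@B1
  join B8 pred B1: B1 stop@B0
  join B8 pred B3: B3 stop@B0
  join B8 pred B6: B6→B3 stop@B0
  DF(B0)=∅
  DF(B1)={B1,B8}
  DF(B2)={B7}
  DF(B3)={B8}
  DF(B4)={B1,B7}
  DF(B5)={B7}
  DF(B6)={B8}
  DF(B7)=∅
  DF(B8)=∅
  DF(B9)=∅

φ for m: defs {B0,B2,B6,B9}
  DF⁺ = {B7,B8}

Answer: ["B7", "B8"]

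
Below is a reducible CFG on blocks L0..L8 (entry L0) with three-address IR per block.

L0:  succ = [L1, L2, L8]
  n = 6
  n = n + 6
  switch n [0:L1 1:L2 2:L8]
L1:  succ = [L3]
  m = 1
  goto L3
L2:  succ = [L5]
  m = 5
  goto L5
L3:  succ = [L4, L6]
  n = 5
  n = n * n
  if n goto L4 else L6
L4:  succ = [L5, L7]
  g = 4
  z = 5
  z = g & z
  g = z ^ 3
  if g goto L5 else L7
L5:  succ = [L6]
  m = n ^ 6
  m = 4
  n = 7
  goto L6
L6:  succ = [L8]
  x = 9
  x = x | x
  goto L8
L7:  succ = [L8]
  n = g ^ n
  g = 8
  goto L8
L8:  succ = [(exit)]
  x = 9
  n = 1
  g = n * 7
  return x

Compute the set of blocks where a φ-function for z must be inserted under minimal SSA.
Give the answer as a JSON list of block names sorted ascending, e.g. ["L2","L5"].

idom tree: L1←L0 L2←L0 L3←L1 L4←L3 L5←L0 L6←L0 L7←L4 L8←L0
Dom at joins:
  L5: preds {L2,L4}: {L0,L2} ∩ {L0,L1,L3,L4} = {L0}; idom=L0
  L6: preds {L3,L5}: {L0,L1,L3} ∩ {L0,L5} = {L0}; idom=L0
  L8: preds {L0,L6,L7}: {L0} ∩ {L0,L6} ∩ {L0,L1,L3,L4,L7} = {L0}; idom=L0

DF derivation:
  join L5 pred L2: L2 stop@L0
  join L5 pred L4: L4→L3→L1 stop@L0
  join L6 pred L3: L3→L1 stop@L0
  join L6 pred L5: L5 stop@L0
  join L8 pred L0: · stop@L0
  join L8 pred L6: L6 stop@L0
  join L8 pred L7: L7→L4→L3→L1 stop@L0
  DF(L0)=∅
  DF(L1)={L5,L6,L8}
  DF(L2)={L5}
  DF(L3)={L5,L6,L8}
  DF(L4)={L5,L8}
  DF(L5)={L6}
  DF(L6)={L8}
  DF(L7)={L8}
  DF(L8)=∅

φ for z: defs {L4}
  DF⁺ = {L5,L6,L8}

Answer: ["L5", "L6", "L8"]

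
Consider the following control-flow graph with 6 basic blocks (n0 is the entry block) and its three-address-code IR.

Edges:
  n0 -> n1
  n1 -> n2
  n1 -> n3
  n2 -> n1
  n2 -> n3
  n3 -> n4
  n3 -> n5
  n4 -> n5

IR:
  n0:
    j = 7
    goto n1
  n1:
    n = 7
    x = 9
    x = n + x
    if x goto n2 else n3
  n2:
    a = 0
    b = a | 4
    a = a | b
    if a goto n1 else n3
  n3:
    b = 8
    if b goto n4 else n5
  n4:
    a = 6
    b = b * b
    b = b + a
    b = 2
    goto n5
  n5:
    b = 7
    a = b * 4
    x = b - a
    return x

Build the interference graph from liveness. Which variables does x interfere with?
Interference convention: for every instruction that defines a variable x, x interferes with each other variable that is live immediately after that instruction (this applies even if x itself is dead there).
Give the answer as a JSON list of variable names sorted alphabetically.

Answer: ["n"]

Working:
Per-block:
  n0 def {j} use ∅
  n1 def {n,x} use ∅
  n2 def {a,b} use ∅
  n3 def {b} use ∅
  n4 def {a,b} use {b}
  n5 def {a,b,x} use ∅

Liveness:
  n0 li=∅ lo=∅
  n1 li=∅ lo=∅
  n2 li=∅ lo=∅
  n3 li=∅ lo={b}
  n4 li={b} lo=∅
  n5 li=∅ lo=∅

Conflict graph:
  a — {b}
  b — {a}
  j — ∅
  n — {x}
  x — {n}

N(x) = ["n"]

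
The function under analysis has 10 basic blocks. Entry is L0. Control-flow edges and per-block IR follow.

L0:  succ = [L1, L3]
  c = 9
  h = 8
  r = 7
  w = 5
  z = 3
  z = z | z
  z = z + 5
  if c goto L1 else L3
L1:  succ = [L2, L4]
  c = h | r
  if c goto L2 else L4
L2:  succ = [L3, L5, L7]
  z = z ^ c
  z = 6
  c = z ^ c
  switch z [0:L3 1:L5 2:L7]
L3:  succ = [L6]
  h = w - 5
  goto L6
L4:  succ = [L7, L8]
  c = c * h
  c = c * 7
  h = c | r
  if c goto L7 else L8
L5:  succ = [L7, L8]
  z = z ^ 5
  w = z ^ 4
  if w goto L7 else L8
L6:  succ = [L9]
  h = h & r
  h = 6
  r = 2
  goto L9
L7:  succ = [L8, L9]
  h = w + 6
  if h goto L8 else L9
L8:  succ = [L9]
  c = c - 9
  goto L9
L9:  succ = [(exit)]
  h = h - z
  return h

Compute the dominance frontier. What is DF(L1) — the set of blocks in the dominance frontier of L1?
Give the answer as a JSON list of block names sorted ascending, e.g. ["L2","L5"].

idom tree: L1←L0 L2←L1 L3←L0 L4←L1 L5←L2 L6←L3 L7←L1 L8←L1 L9←L0
Join-block Dom:
  L3: preds {L0,L2}: {L0} ∩ {L0,L1,L2} = {L0}; idom=L0
  L7: preds {L2,L4,L5}: {L0,L1,L2} ∩ {L0,L1,L4} ∩ {L0,L1,L2,L5} = {L0,L1}; idom=L1
  L8: preds {L4,L5,L7}: {L0,L1,L4} ∩ {L0,L1,L2,L5} ∩ {L0,L1,L7} = {L0,L1}; idom=L1
  L9: preds {L6,L7,L8}: {L0,L3,L6} ∩ {L0,L1,L7} ∩ {L0,L1,L8} = {L0}; idom=L0

DF walk-up:
  join L3 pred L0: · stop@L0
  join L3 pred L2: L2→L1 stop@L0
  join L7 pred L2: L2 stop@L1
  join L7 pred L4: L4 stop@L1
  join L7 pred L5: L5→L2 stop@L1
  join L8 pred L4: L4 stop@L1
  join L8 pred L5: L5→L2 stop@L1
  join L8 pred L7: L7 stop@L1
  join L9 pred L6: L6→L3 stop@L0
  join L9 pred L7: L7→L1 stop@L0
  join L9 pred L8: L8→L1 stop@L0
  L0: DF=∅
  L1: DF={L3,L9}
  L2: DF={L3,L7,L8}
  L3: DF={L9}
  L4: DF={L7,L8}
  L5: DF={L7,L8}
  L6: DF={L9}
  L7: DF={L8,L9}
  L8: DF={L9}
  L9: DF=∅

DF(L1) = ["L3", "L9"]

Answer: ["L3", "L9"]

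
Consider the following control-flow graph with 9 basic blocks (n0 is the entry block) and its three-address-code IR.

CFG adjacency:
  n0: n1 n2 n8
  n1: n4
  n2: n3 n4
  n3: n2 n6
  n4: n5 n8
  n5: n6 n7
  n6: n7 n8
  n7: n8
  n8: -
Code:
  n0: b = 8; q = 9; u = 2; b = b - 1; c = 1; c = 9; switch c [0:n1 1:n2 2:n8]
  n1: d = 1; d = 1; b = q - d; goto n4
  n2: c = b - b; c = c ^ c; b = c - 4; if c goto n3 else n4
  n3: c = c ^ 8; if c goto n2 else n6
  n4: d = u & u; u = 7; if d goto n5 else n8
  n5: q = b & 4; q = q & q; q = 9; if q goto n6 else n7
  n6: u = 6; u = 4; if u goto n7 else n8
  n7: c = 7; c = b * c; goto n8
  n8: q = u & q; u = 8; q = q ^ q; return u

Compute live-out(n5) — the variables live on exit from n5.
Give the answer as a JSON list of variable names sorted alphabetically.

Answer: ["b", "q", "u"]

Analysis:
Per-block:
  n0: {b,c,q,u} / ∅
  n1: {b,d} / {q}
  n2: {b,c} / {b}
  n3: {c} / {c}
  n4: {d,u} / {u}
  n5: {q} / {b}
  n6: {u} / ∅
  n7: {c} / {b}
  n8: {q,u} / {q,u}

Backward fixpoint:
  live n0: ∅→{b,q,u}
  live n1: {q,u}→{b,q,u}
  live n2: {b,q,u}→{b,c,q,u}
  live n3: {b,c,q,u}→{b,q,u}
  live n4: {b,q,u}→{b,q,u}
  live n5: {b,u}→{b,q,u}
  live n6: {b,q}→{b,q,u}
  live n7: {b,q,u}→{q,u}
  live n8: {q,u}→∅

live-out(n5) = ["b", "q", "u"]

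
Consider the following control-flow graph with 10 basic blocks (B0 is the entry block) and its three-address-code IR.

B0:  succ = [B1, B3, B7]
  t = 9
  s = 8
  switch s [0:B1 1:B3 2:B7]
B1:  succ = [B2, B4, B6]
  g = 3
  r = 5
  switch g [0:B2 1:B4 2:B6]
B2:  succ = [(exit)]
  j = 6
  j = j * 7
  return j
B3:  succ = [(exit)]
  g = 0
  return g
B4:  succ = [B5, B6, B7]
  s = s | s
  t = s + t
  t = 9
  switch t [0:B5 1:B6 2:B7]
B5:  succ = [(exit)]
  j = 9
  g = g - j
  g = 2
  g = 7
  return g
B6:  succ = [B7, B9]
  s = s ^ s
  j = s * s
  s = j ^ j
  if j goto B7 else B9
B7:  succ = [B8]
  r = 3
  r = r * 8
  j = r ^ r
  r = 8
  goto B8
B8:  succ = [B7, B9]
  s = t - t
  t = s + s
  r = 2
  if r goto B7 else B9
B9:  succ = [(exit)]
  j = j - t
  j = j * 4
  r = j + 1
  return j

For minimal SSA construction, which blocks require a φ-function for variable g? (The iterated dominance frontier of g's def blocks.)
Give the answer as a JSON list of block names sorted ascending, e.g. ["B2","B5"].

Answer: ["B7", "B9"]

Analysis:
idom tree: B1←B0 B2←B1 B3←B0 B4←B1 B5←B4 B6←B1 B7←B0 B8←B7 B9←B0
Join-block Dom:
  B6: preds {B1,B4}: {B0,B1} ∩ {B0,B1,B4} = {B0,B1}; idom=B1
  B7: preds {B0,B4,B6,B8}: {B0} ∩ {B0,B1,B4} ∩ {B0,B1,B6} ∩ {B0,B7,B8} = {B0}; idom=B0
  B9: preds {B6,B8}: {B0,B1,B6} ∩ {B0,B7,B8} = {B0}; idom=B0

DF derivation:
  join B6 pred B1: · stop@B1
  join B6 pred B4: B4 stop@B1
  join B7 pred B0: · stop@B0
  join B7 pred B4: B4→B1 stop@B0
  join B7 pred B6: B6→B1 stop@B0
  join B7 pred B8: B8→B7 stop@B0
  join B9 pred B6: B6→B1 stop@B0
  join B9 pred B8: B8→B7 stop@B0
  DF(B0)=∅
  DF(B1)={B7,B9}
  DF(B2)=∅
  DF(B3)=∅
  DF(B4)={B6,B7}
  DF(B5)=∅
  DF(B6)={B7,B9}
  DF(B7)={B7,B9}
  DF(B8)={B7,B9}
  DF(B9)=∅

φ for g: defs {B1,B3,B5}
  DF⁺ = {B7,B9}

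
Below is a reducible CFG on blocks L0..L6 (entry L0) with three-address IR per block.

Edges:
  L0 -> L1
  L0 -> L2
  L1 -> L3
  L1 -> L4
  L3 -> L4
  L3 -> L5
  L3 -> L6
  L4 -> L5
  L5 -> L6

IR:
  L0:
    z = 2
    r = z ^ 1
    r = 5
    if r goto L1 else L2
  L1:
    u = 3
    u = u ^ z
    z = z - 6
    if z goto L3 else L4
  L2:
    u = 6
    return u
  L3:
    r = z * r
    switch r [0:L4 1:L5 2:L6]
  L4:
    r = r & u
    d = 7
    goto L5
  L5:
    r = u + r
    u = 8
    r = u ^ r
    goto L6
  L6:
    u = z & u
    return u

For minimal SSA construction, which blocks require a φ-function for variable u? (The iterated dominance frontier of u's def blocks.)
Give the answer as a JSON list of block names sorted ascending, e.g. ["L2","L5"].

Answer: ["L6"]

Working:
idom tree: L1←L0 L2←L0 L3←L1 L4←L1 L5←L1 L6←L1
Dom∩ at merges:
  L4: preds {L1,L3}: {L0,L1} ∩ {L0,L1,L3} = {L0,L1}; idom=L1
  L5: preds {L3,L4}: {L0,L1,L3} ∩ {L0,L1,L4} = {L0,L1}; idom=L1
  L6: preds {L3,L5}: {L0,L1,L3} ∩ {L0,L1,L5} = {L0,L1}; idom=L1

DF derivation:
  L4←L1: walk · to L1
  L4←L3: walk L3 to L1
  L5←L3: walk L3 to L1
  L5←L4: walk L4 to L1
  L6←L3: walk L3 to L1
  L6←L5: walk L5 to L1
  L0 → ∅
  L1 → ∅
  L2 → ∅
  L3 → {L4,L5,L6}
  L4 → {L5}
  L5 → {L6}
  L6 → ∅

φ for u: defs {L1,L2,L5,L6}
  DF⁺ = {L6}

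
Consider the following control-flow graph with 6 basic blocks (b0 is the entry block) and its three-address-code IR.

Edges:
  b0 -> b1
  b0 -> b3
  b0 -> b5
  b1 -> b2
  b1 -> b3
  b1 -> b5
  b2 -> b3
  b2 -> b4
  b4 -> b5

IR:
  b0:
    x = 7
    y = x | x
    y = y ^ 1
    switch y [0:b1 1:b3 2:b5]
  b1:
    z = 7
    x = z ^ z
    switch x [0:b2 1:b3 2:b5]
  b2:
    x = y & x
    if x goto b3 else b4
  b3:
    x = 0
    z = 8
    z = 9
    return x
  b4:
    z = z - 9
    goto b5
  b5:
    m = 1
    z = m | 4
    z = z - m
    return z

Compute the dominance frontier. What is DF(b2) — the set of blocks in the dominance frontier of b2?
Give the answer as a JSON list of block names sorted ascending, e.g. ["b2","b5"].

Answer: ["b3", "b5"]

Derivation:
idom tree: b1←b0 b2←b1 b3←b0 b4←b2 b5←b0
Dom at joins:
  b3: preds {b0,b1,b2}: {b0} ∩ {b0,b1} ∩ {b0,b1,b2} = {b0}; idom=b0
  b5: preds {b0,b1,b4}: {b0} ∩ {b0,b1} ∩ {b0,b1,b2,b4} = {b0}; idom=b0

DF derivation:
  b3←b0: walk · to b0
  b3←b1: walk b1 to b0
  b3←b2: walk b2→b1 to b0
  b5←b0: walk · to b0
  b5←b1: walk b1 to b0
  b5←b4: walk b4→b2→b1 to b0
  b0: DF=∅
  b1: DF={b3,b5}
  b2: DF={b3,b5}
  b3: DF=∅
  b4: DF={b5}
  b5: DF=∅

DF(b2) = ["b3", "b5"]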